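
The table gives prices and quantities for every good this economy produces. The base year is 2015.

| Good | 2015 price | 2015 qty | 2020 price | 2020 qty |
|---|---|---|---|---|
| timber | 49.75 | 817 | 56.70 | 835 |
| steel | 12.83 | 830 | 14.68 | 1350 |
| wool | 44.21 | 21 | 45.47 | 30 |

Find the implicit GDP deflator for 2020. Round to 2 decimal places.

Nominal GDP 2020 = 56.70·835 + 14.68·1350 + 45.47·30 = 68526.60.
Real GDP 2020 (at 2015 prices) = 49.75·835 + 12.83·1350 + 44.21·30 = 60188.05.
Deflator = Nominal/Real × 100 = 68526.60/60188.05 × 100 = 113.854.

113.85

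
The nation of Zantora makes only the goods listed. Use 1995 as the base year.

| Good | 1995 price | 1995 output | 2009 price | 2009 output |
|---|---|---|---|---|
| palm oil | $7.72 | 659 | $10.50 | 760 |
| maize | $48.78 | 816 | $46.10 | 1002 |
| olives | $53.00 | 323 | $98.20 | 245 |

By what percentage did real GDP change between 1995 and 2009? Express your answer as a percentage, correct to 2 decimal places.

Real GDP 1995 = Nominal GDP 1995 = 7.72·659 + 48.78·816 + 53.00·323 = 62010.96.
Real GDP 2009 (at 1995 prices) = 7.72·760 + 48.78·1002 + 53.00·245 = 67729.76.
Real growth = 67729.76/62010.96 − 1 = 0.0922.

9.22%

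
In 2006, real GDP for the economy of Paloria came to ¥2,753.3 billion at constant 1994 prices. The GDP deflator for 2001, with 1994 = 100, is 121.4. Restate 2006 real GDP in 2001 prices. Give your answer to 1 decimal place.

Real GDP in 2001 prices = Real GDP in 1994 prices × (P_2001/P_1994) = 2753.3 × 1.214 = 3342.51.

¥3,342.5 billion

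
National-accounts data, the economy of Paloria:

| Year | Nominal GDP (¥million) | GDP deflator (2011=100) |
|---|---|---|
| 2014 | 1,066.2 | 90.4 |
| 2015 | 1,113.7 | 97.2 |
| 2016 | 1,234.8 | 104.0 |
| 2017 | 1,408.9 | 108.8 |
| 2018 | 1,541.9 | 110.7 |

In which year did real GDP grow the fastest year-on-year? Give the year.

2017

2015: real = 1113.7/0.972 = 1145.78; growth vs 2014 (1179.42) = -2.85%.
2016: real = 1234.8/1.040 = 1187.31; growth vs 2015 (1145.78) = 3.62%.
2017: real = 1408.9/1.088 = 1294.94; growth vs 2016 (1187.31) = 9.07%.
2018: real = 1541.9/1.107 = 1392.86; growth vs 2017 (1294.94) = 7.56%.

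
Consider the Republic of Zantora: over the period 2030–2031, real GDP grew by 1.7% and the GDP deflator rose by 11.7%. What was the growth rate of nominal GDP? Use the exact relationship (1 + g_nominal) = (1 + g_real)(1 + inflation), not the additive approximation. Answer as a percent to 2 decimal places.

13.60%

(1 + g_nom) = (1 + g_real)(1 + π) = 1.0170 × 1.1170 = 1.13599.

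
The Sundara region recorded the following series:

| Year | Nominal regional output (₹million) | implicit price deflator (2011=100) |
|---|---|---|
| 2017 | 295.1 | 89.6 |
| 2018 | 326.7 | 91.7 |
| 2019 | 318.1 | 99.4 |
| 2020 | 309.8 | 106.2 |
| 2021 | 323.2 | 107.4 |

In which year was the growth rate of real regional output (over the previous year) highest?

2018

2018: real = 326.7/0.917 = 356.27; growth vs 2017 (329.35) = 8.17%.
2019: real = 318.1/0.994 = 320.02; growth vs 2018 (356.27) = -10.17%.
2020: real = 309.8/1.062 = 291.71; growth vs 2019 (320.02) = -8.85%.
2021: real = 323.2/1.074 = 300.93; growth vs 2020 (291.71) = 3.16%.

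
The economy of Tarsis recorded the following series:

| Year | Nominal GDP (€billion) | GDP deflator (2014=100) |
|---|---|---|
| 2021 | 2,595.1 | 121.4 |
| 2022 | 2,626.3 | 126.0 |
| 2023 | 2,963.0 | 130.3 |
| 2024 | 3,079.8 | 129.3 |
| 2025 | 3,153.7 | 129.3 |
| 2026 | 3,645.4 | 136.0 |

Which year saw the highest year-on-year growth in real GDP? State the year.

2026

2022: real = 2626.3/1.260 = 2084.37; growth vs 2021 (2137.64) = -2.49%.
2023: real = 2963.0/1.303 = 2273.98; growth vs 2022 (2084.37) = 9.10%.
2024: real = 3079.8/1.293 = 2381.90; growth vs 2023 (2273.98) = 4.75%.
2025: real = 3153.7/1.293 = 2439.06; growth vs 2024 (2381.90) = 2.40%.
2026: real = 3645.4/1.360 = 2680.44; growth vs 2025 (2439.06) = 9.90%.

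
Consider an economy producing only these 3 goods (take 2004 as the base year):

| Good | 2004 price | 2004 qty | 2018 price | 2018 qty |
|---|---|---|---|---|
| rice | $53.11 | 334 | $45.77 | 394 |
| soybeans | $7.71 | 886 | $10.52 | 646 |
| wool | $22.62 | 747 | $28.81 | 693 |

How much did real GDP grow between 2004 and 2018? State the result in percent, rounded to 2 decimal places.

Real GDP 2004 = Nominal GDP 2004 = 53.11·334 + 7.71·886 + 22.62·747 = 41466.94.
Real GDP 2018 (at 2004 prices) = 53.11·394 + 7.71·646 + 22.62·693 = 41581.66.
Real growth = 41581.66/41466.94 − 1 = 0.0028.

0.28%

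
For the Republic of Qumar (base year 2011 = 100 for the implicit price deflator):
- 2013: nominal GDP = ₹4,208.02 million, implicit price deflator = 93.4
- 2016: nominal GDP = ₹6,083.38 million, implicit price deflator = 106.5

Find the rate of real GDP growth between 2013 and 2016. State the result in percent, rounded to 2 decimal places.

Real GDP 2013 = 4208.02 / 0.934 = 4505.37.
Real GDP 2016 = 6083.38 / 1.065 = 5712.09.
Real growth = 5712.09 / 4505.37 − 1 = 0.2678.

26.78%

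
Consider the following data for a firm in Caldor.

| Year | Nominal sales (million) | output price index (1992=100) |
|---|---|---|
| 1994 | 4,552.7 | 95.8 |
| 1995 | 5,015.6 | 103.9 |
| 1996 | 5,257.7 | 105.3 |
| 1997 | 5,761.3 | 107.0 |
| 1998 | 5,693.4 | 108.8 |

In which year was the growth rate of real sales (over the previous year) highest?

1997

1995: real = 5015.6/1.039 = 4827.33; growth vs 1994 (4752.30) = 1.58%.
1996: real = 5257.7/1.053 = 4993.07; growth vs 1995 (4827.33) = 3.43%.
1997: real = 5761.3/1.070 = 5384.39; growth vs 1996 (4993.07) = 7.84%.
1998: real = 5693.4/1.088 = 5232.90; growth vs 1997 (5384.39) = -2.81%.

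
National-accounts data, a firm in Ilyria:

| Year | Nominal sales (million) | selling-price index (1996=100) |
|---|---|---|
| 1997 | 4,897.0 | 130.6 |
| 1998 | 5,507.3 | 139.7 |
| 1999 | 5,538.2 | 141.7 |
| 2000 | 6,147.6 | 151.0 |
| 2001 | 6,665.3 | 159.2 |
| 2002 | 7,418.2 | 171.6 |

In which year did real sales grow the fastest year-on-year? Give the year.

1998: real = 5507.3/1.397 = 3942.23; growth vs 1997 (3749.62) = 5.14%.
1999: real = 5538.2/1.417 = 3908.40; growth vs 1998 (3942.23) = -0.86%.
2000: real = 6147.6/1.510 = 4071.26; growth vs 1999 (3908.40) = 4.17%.
2001: real = 6665.3/1.592 = 4186.75; growth vs 2000 (4071.26) = 2.84%.
2002: real = 7418.2/1.716 = 4322.96; growth vs 2001 (4186.75) = 3.25%.

1998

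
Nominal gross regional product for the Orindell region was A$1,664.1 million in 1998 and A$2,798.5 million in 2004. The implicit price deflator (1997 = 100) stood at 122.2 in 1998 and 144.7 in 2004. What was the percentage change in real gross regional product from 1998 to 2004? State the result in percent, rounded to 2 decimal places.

Real gross regional product 1998 = 1664.1 / 1.222 = 1361.78.
Real gross regional product 2004 = 2798.5 / 1.447 = 1934.00.
Real growth = 1934.00 / 1361.78 − 1 = 0.4202.

42.02%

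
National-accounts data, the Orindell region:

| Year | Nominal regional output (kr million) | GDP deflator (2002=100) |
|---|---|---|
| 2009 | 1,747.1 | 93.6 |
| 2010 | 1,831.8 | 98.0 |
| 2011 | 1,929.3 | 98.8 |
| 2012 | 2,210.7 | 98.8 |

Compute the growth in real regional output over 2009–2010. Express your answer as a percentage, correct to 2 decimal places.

0.14%

Real regional output 2009 = 1747.1/0.936 = 1866.56.
Real regional output 2010 = 1831.8/0.980 = 1869.18.
Change = 1869.18/1866.56 − 1 = 0.0014.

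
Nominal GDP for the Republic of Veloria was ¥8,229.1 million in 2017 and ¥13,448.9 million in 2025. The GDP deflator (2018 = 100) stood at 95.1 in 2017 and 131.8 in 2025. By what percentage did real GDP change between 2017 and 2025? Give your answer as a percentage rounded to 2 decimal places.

17.92%

Real GDP 2017 = 8229.1 / 0.951 = 8653.10.
Real GDP 2025 = 13448.9 / 1.318 = 10204.02.
Real growth = 10204.02 / 8653.10 − 1 = 0.1792.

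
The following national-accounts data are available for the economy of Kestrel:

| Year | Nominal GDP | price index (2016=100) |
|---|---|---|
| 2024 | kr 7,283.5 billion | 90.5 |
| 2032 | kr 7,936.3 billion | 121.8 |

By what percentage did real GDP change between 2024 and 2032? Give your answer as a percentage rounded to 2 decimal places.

Deflate each year: 2024 → 7283.5/0.905 = 8048.07; 2032 → 7936.3/1.218 = 6515.85.
So real GDP changed by 6515.85/8048.07 − 1 = -0.1904, i.e. -19.04%.

-19.04%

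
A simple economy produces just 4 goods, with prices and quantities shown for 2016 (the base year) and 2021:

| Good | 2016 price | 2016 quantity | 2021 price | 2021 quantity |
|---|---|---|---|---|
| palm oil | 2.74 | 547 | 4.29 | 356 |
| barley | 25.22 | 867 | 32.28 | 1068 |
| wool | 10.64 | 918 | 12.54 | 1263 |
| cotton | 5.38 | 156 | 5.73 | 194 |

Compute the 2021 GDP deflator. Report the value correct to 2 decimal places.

124.91

Nominal GDP 2021 = 4.29·356 + 32.28·1068 + 12.54·1263 + 5.73·194 = 52951.92.
Real GDP 2021 (at 2016 prices) = 2.74·356 + 25.22·1068 + 10.64·1263 + 5.38·194 = 42392.44.
Deflator = Nominal/Real × 100 = 52951.92/42392.44 × 100 = 124.909.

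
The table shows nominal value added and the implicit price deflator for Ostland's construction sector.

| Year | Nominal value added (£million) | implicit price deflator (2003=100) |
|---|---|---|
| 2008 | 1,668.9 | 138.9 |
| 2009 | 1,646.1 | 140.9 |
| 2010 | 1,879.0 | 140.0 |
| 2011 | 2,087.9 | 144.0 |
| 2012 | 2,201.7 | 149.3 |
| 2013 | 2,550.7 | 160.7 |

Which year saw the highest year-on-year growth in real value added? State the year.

2010

2009: real = 1646.1/1.409 = 1168.28; growth vs 2008 (1201.51) = -2.77%.
2010: real = 1879.0/1.400 = 1342.14; growth vs 2009 (1168.28) = 14.88%.
2011: real = 2087.9/1.440 = 1449.93; growth vs 2010 (1342.14) = 8.03%.
2012: real = 2201.7/1.493 = 1474.68; growth vs 2011 (1449.93) = 1.71%.
2013: real = 2550.7/1.607 = 1587.24; growth vs 2012 (1474.68) = 7.63%.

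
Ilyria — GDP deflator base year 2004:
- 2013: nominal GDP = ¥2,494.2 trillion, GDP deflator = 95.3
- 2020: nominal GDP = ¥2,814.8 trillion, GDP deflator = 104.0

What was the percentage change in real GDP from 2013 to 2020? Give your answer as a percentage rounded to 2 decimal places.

Real GDP 2013 = 2494.2 / 0.953 = 2617.21.
Real GDP 2020 = 2814.8 / 1.040 = 2706.54.
Real growth = 2706.54 / 2617.21 − 1 = 0.0341.

3.41%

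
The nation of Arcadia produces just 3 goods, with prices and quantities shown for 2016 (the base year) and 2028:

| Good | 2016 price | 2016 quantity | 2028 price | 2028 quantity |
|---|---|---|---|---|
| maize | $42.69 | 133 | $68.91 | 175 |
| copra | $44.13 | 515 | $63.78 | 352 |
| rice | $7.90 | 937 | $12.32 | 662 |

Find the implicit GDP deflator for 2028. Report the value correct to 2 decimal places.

151.11

Nominal GDP 2028 = 68.91·175 + 63.78·352 + 12.32·662 = 42665.65.
Real GDP 2028 (at 2016 prices) = 42.69·175 + 44.13·352 + 7.90·662 = 28234.31.
Deflator = Nominal/Real × 100 = 42665.65/28234.31 × 100 = 151.113.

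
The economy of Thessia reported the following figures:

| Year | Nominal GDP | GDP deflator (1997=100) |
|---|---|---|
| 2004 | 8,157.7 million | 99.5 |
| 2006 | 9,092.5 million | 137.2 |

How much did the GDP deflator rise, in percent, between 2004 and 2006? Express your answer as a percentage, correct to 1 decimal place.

Price-level change = 137.2 / 99.5 − 1 = 0.3789.

37.9%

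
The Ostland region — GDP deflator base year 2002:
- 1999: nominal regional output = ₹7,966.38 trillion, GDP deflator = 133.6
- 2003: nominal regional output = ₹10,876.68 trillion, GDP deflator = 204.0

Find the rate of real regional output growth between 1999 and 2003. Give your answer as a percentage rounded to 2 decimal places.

Real regional output 1999 = 7966.38 / 1.336 = 5962.86.
Real regional output 2003 = 10876.68 / 2.040 = 5331.71.
Real growth = 5331.71 / 5962.86 − 1 = -0.1058.

-10.58%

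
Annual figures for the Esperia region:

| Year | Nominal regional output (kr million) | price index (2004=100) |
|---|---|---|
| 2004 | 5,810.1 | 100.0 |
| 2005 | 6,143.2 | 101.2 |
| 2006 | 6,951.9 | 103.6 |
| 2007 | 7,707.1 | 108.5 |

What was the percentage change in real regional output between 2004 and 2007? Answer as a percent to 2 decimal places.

Real regional output 2004 = 5810.1/1.000 = 5810.10.
Real regional output 2007 = 7707.1/1.085 = 7103.32.
Change = 7103.32/5810.10 − 1 = 0.2226.

22.26%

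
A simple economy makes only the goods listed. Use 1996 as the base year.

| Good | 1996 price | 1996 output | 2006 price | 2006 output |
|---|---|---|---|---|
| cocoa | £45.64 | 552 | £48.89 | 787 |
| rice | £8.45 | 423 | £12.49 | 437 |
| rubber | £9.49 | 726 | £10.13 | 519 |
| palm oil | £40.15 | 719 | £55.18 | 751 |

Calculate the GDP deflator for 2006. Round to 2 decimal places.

121.35

Nominal GDP 2006 = 48.89·787 + 12.49·437 + 10.13·519 + 55.18·751 = 90632.21.
Real GDP 2006 (at 1996 prices) = 45.64·787 + 8.45·437 + 9.49·519 + 40.15·751 = 74689.29.
Deflator = Nominal/Real × 100 = 90632.21/74689.29 × 100 = 121.346.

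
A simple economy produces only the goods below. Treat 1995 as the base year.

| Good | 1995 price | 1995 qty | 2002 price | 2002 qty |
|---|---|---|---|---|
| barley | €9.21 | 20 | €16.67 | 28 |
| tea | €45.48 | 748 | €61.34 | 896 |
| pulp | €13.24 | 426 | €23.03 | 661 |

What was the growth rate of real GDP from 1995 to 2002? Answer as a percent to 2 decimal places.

Real GDP 1995 = Nominal GDP 1995 = 9.21·20 + 45.48·748 + 13.24·426 = 39843.48.
Real GDP 2002 (at 1995 prices) = 9.21·28 + 45.48·896 + 13.24·661 = 49759.60.
Real growth = 49759.60/39843.48 − 1 = 0.2489.

24.89%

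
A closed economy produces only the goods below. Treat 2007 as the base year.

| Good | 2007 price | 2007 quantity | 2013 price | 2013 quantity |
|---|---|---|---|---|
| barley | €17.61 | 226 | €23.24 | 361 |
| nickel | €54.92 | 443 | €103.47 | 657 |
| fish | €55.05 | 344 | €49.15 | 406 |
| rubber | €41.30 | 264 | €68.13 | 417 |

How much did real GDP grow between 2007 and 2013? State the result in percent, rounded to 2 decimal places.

Real GDP 2007 = Nominal GDP 2007 = 17.61·226 + 54.92·443 + 55.05·344 + 41.30·264 = 58149.82.
Real GDP 2013 (at 2007 prices) = 17.61·361 + 54.92·657 + 55.05·406 + 41.30·417 = 82012.05.
Real growth = 82012.05/58149.82 − 1 = 0.4104.

41.04%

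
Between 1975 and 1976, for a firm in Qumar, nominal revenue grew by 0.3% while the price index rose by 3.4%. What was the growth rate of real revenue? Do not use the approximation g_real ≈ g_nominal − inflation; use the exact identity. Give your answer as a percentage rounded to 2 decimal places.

(1 + g_nom) = (1 + g_real)(1 + π), so g_real = 1.0030 / 1.0340 − 1 = -0.02998.

-3.00%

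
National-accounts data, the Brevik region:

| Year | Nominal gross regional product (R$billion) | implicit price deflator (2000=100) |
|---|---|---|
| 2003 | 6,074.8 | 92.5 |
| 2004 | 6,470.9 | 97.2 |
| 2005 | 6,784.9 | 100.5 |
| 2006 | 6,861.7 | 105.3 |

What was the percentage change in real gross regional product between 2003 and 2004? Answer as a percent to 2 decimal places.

Real gross regional product 2003 = 6074.8/0.925 = 6567.35.
Real gross regional product 2004 = 6470.9/0.972 = 6657.30.
Change = 6657.30/6567.35 − 1 = 0.0137.

1.37%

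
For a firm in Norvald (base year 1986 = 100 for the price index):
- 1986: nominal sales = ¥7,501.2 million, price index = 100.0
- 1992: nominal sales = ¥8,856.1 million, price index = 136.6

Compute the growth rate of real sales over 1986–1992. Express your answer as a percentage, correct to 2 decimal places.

Real sales 1986 = 7501.2 / 1.000 = 7501.20.
Real sales 1992 = 8856.1 / 1.366 = 6483.24.
Real growth = 6483.24 / 7501.20 − 1 = -0.1357.

-13.57%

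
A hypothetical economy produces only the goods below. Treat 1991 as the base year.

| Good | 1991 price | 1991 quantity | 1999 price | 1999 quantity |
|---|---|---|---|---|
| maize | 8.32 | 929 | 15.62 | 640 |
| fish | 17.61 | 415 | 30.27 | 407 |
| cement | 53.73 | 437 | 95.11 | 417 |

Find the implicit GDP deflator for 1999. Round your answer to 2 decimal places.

177.60

Nominal GDP 1999 = 15.62·640 + 30.27·407 + 95.11·417 = 61977.56.
Real GDP 1999 (at 1991 prices) = 8.32·640 + 17.61·407 + 53.73·417 = 34897.48.
Deflator = Nominal/Real × 100 = 61977.56/34897.48 × 100 = 177.599.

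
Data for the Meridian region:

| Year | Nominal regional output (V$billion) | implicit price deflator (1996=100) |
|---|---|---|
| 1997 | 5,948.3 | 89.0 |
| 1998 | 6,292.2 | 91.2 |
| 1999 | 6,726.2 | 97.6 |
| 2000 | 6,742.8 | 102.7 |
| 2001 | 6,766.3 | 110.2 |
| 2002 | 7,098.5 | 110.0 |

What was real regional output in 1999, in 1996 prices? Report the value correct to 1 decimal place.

Real regional output 1999 = 6726.2 / 0.976 = 6891.60.

V$6,891.6 billion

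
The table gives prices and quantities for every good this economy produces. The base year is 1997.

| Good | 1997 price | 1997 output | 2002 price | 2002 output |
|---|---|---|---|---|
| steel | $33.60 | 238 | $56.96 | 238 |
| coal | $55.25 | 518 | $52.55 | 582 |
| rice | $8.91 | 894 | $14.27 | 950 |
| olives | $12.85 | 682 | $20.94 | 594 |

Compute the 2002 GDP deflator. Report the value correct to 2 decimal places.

Nominal GDP 2002 = 56.96·238 + 52.55·582 + 14.27·950 + 20.94·594 = 70135.44.
Real GDP 2002 (at 1997 prices) = 33.60·238 + 55.25·582 + 8.91·950 + 12.85·594 = 56249.70.
Deflator = Nominal/Real × 100 = 70135.44/56249.70 × 100 = 124.686.

124.69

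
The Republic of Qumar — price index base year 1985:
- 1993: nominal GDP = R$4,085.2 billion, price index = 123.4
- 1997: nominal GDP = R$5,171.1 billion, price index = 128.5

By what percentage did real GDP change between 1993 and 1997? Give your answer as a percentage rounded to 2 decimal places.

Deflate each year: 1993 → 4085.2/1.234 = 3310.53; 1997 → 5171.1/1.285 = 4024.20.
So real GDP changed by 4024.20/3310.53 − 1 = 0.2156, i.e. 21.56%.

21.56%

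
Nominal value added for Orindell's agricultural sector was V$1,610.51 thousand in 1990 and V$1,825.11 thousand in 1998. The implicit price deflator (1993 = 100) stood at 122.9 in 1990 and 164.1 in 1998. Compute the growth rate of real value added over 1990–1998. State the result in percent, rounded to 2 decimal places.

-15.13%

Deflate each year: 1990 → 1610.51/1.229 = 1310.42; 1998 → 1825.11/1.641 = 1112.19.
So real value added changed by 1112.19/1310.42 − 1 = -0.1513, i.e. -15.13%.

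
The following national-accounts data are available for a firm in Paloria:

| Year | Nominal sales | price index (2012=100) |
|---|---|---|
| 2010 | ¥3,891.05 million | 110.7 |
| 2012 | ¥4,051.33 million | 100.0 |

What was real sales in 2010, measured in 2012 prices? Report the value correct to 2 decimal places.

¥3,514.95 million

Real sales = Nominal / (price index/100) = 3891.05 / 1.107 = 3514.95.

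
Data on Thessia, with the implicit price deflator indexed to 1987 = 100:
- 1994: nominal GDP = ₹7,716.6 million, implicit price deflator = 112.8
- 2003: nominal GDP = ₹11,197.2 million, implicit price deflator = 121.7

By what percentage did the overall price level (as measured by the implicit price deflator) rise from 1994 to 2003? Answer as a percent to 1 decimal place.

Price-level change = 121.7 / 112.8 − 1 = 0.0789.

7.9%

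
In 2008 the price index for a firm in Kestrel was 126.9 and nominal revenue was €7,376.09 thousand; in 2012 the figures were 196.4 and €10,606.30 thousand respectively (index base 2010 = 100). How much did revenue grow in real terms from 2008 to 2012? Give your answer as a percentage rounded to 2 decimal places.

Deflate each year: 2008 → 7376.09/1.269 = 5812.52; 2012 → 10606.30/1.964 = 5400.36.
So real revenue changed by 5400.36/5812.52 − 1 = -0.0709, i.e. -7.09%.

-7.09%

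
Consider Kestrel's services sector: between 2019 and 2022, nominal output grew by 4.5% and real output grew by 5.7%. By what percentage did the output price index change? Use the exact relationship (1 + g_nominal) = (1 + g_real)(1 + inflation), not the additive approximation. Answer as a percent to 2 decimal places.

-1.14%

(1 + g_nom) = (1 + g_real)(1 + π), so π = 1.0450 / 1.0570 − 1 = -0.01135.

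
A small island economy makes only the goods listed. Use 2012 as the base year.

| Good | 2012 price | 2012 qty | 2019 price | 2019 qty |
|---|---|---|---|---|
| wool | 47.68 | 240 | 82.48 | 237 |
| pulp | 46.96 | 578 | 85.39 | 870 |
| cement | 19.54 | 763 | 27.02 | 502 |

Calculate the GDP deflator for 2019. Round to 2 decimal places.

Nominal GDP 2019 = 82.48·237 + 85.39·870 + 27.02·502 = 107401.10.
Real GDP 2019 (at 2012 prices) = 47.68·237 + 46.96·870 + 19.54·502 = 61964.44.
Deflator = Nominal/Real × 100 = 107401.10/61964.44 × 100 = 173.327.

173.33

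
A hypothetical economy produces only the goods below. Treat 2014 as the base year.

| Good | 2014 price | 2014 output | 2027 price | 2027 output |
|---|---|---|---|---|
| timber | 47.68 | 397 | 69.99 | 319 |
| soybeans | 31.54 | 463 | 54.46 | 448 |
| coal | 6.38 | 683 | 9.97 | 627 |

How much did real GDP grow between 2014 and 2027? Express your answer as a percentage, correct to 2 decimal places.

-12.01%

Real GDP 2014 = Nominal GDP 2014 = 47.68·397 + 31.54·463 + 6.38·683 = 37889.52.
Real GDP 2027 (at 2014 prices) = 47.68·319 + 31.54·448 + 6.38·627 = 33340.10.
Real growth = 33340.10/37889.52 − 1 = -0.1201.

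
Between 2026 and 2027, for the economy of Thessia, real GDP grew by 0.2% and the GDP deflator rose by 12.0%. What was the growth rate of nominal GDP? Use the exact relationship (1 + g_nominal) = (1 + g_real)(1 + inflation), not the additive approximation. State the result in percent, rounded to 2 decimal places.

12.22%

(1 + g_nom) = (1 + g_real)(1 + π) = 1.0020 × 1.1200 = 1.12224.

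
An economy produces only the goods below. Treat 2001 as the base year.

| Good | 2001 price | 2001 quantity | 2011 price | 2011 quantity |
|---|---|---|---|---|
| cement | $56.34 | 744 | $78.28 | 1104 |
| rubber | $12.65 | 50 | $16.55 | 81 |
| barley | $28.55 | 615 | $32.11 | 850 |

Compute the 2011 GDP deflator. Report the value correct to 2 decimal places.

131.50

Nominal GDP 2011 = 78.28·1104 + 16.55·81 + 32.11·850 = 115055.17.
Real GDP 2011 (at 2001 prices) = 56.34·1104 + 12.65·81 + 28.55·850 = 87491.51.
Deflator = Nominal/Real × 100 = 115055.17/87491.51 × 100 = 131.504.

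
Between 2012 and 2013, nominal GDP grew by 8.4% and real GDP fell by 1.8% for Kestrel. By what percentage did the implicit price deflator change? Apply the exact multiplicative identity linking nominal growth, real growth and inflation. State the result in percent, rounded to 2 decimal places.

(1 + g_nom) = (1 + g_real)(1 + π), so π = 1.0840 / 0.9820 − 1 = 0.10387.

10.39%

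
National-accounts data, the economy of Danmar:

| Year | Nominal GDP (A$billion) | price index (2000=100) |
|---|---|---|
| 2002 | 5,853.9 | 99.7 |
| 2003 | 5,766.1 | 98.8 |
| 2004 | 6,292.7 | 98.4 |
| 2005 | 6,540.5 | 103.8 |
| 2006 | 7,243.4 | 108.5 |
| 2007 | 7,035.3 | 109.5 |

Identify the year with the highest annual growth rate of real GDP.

2003: real = 5766.1/0.988 = 5836.13; growth vs 2002 (5871.51) = -0.60%.
2004: real = 6292.7/0.984 = 6395.02; growth vs 2003 (5836.13) = 9.58%.
2005: real = 6540.5/1.038 = 6301.06; growth vs 2004 (6395.02) = -1.47%.
2006: real = 7243.4/1.085 = 6675.94; growth vs 2005 (6301.06) = 5.95%.
2007: real = 7035.3/1.095 = 6424.93; growth vs 2006 (6675.94) = -3.76%.

2004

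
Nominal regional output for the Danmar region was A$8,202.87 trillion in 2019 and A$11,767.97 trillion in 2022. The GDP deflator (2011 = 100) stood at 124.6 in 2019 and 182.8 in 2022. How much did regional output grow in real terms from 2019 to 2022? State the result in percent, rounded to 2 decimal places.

-2.21%

Deflate each year: 2019 → 8202.87/1.246 = 6583.36; 2022 → 11767.97/1.828 = 6437.62.
So real regional output changed by 6437.62/6583.36 − 1 = -0.0221, i.e. -2.21%.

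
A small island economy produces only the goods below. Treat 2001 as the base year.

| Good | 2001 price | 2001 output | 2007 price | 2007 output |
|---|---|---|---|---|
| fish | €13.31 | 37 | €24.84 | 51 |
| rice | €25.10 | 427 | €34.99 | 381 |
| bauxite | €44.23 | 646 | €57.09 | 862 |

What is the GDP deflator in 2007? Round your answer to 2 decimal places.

Nominal GDP 2007 = 24.84·51 + 34.99·381 + 57.09·862 = 63809.61.
Real GDP 2007 (at 2001 prices) = 13.31·51 + 25.10·381 + 44.23·862 = 48368.17.
Deflator = Nominal/Real × 100 = 63809.61/48368.17 × 100 = 131.925.

131.92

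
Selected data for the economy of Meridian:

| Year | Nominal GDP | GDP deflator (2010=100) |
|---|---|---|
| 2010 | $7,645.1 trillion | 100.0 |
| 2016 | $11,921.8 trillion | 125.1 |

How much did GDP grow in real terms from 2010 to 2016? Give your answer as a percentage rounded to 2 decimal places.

24.65%

Real GDP 2010 = 7645.1 / 1.000 = 7645.10.
Real GDP 2016 = 11921.8 / 1.251 = 9529.82.
Real growth = 9529.82 / 7645.10 − 1 = 0.2465.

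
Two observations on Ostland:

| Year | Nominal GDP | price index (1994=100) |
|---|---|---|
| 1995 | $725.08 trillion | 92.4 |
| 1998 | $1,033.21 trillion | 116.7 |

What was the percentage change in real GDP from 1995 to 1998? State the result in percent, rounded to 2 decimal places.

12.82%

Deflate each year: 1995 → 725.08/0.924 = 784.72; 1998 → 1033.21/1.167 = 885.36.
So real GDP changed by 885.36/784.72 − 1 = 0.1282, i.e. 12.82%.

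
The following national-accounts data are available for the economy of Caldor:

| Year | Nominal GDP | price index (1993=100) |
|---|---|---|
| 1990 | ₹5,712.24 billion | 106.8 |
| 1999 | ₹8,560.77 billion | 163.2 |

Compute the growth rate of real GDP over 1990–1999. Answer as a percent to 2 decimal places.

-1.93%

Deflate each year: 1990 → 5712.24/1.068 = 5348.54; 1999 → 8560.77/1.632 = 5245.57.
So real GDP changed by 5245.57/5348.54 − 1 = -0.0193, i.e. -1.93%.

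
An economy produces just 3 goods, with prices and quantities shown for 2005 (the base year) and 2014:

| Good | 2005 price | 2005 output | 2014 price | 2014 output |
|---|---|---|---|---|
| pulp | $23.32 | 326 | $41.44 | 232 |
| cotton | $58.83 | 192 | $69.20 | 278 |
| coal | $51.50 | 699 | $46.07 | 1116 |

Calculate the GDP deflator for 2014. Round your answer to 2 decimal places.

Nominal GDP 2014 = 41.44·232 + 69.20·278 + 46.07·1116 = 80265.80.
Real GDP 2014 (at 2005 prices) = 23.32·232 + 58.83·278 + 51.50·1116 = 79238.98.
Deflator = Nominal/Real × 100 = 80265.80/79238.98 × 100 = 101.296.

101.30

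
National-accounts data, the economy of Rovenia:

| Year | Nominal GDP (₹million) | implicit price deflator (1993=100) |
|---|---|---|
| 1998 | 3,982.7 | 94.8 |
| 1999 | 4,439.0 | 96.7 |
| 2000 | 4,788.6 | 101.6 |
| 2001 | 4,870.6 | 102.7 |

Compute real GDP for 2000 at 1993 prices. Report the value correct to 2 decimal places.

₹4,713.19 million

Real GDP 2000 = 4788.6 / 1.016 = 4713.19.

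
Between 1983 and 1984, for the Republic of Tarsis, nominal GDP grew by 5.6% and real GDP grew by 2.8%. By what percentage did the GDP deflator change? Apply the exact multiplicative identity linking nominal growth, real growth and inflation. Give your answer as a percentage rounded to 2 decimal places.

(1 + g_nom) = (1 + g_real)(1 + π), so π = 1.0560 / 1.0280 − 1 = 0.02724.

2.72%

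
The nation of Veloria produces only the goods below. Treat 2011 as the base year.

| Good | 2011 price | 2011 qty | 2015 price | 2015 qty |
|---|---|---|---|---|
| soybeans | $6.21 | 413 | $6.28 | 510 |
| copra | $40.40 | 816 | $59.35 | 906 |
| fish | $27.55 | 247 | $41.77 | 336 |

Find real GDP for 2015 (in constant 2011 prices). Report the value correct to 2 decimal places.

Real GDP 2015 = Σ (p_2011 × q_2015) = 6.21·510 + 40.40·906 + 27.55·336 = 49026.30.

$49026.30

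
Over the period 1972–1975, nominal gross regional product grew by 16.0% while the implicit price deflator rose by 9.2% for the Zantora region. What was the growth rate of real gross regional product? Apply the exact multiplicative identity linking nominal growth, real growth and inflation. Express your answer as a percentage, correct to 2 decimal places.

6.23%

(1 + g_nom) = (1 + g_real)(1 + π), so g_real = 1.1600 / 1.0920 − 1 = 0.06227.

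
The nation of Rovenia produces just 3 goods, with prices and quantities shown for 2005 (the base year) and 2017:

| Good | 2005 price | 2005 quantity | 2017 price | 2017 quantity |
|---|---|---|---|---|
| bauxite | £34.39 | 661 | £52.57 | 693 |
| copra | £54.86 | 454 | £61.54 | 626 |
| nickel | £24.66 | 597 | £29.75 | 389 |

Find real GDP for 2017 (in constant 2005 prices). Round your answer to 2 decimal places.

£67767.37

Real GDP 2017 = Σ (p_2005 × q_2017) = 34.39·693 + 54.86·626 + 24.66·389 = 67767.37.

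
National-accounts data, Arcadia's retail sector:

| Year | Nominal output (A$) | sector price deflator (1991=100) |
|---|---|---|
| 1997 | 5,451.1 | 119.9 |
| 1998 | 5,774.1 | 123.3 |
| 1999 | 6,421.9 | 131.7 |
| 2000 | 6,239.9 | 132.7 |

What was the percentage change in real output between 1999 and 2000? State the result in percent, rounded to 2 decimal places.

-3.57%

Real output 1999 = 6421.9/1.317 = 4876.16.
Real output 2000 = 6239.9/1.327 = 4702.26.
Change = 4702.26/4876.16 − 1 = -0.0357.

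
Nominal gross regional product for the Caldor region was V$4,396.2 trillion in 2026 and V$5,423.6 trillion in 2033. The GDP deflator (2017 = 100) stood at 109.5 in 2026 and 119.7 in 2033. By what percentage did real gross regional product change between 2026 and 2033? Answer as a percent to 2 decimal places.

12.86%

Real gross regional product 2026 = 4396.2 / 1.095 = 4014.79.
Real gross regional product 2033 = 5423.6 / 1.197 = 4530.99.
Real growth = 4530.99 / 4014.79 − 1 = 0.1286.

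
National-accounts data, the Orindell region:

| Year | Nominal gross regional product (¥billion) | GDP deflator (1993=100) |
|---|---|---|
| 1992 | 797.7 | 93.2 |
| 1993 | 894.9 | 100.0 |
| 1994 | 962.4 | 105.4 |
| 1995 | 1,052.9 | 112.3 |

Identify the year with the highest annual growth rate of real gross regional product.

1993

1993: real = 894.9/1.000 = 894.90; growth vs 1992 (855.90) = 4.56%.
1994: real = 962.4/1.054 = 913.09; growth vs 1993 (894.90) = 2.03%.
1995: real = 1052.9/1.123 = 937.58; growth vs 1994 (913.09) = 2.68%.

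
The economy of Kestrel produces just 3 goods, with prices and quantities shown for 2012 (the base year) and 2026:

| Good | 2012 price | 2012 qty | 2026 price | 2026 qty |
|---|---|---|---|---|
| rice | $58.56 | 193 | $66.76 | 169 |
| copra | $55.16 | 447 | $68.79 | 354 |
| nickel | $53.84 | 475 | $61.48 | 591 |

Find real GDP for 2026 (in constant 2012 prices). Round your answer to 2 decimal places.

Real GDP 2026 = Σ (p_2012 × q_2026) = 58.56·169 + 55.16·354 + 53.84·591 = 61242.72.

$61242.72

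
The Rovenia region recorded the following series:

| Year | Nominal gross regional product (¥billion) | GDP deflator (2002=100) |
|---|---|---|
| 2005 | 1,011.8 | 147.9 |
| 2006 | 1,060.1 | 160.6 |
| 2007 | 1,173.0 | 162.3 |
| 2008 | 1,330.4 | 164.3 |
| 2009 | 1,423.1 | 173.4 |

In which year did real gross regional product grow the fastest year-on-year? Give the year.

2006: real = 1060.1/1.606 = 660.09; growth vs 2005 (684.11) = -3.51%.
2007: real = 1173.0/1.623 = 722.74; growth vs 2006 (660.09) = 9.49%.
2008: real = 1330.4/1.643 = 809.74; growth vs 2007 (722.74) = 12.04%.
2009: real = 1423.1/1.734 = 820.70; growth vs 2008 (809.74) = 1.35%.

2008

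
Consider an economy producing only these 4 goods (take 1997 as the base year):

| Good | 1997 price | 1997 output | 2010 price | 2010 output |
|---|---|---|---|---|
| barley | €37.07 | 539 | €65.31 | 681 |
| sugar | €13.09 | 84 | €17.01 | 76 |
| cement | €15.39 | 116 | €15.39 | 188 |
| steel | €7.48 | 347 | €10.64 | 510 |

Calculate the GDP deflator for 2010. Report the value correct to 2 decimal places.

Nominal GDP 2010 = 65.31·681 + 17.01·76 + 15.39·188 + 10.64·510 = 54088.59.
Real GDP 2010 (at 1997 prices) = 37.07·681 + 13.09·76 + 15.39·188 + 7.48·510 = 32947.63.
Deflator = Nominal/Real × 100 = 54088.59/32947.63 × 100 = 164.165.

164.17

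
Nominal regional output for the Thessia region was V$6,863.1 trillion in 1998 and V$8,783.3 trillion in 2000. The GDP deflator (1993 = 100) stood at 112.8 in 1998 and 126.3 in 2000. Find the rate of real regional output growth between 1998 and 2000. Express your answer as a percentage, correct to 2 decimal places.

Deflate each year: 1998 → 6863.1/1.128 = 6084.31; 2000 → 8783.3/1.263 = 6954.32.
So real regional output changed by 6954.32/6084.31 − 1 = 0.1430, i.e. 14.30%.

14.30%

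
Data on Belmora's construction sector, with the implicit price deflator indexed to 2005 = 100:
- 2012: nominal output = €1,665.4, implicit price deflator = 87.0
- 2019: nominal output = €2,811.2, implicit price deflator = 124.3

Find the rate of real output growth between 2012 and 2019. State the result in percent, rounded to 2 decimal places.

Deflate each year: 2012 → 1665.4/0.870 = 1914.25; 2019 → 2811.2/1.243 = 2261.63.
So real output changed by 2261.63/1914.25 − 1 = 0.1815, i.e. 18.15%.

18.15%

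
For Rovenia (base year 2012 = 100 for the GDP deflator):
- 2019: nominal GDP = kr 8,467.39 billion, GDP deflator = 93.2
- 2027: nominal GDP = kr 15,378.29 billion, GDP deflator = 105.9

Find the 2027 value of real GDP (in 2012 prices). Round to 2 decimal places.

kr 14,521.52 billion

Real GDP = Nominal / (GDP deflator/100) = 15378.29 / 1.059 = 14521.52.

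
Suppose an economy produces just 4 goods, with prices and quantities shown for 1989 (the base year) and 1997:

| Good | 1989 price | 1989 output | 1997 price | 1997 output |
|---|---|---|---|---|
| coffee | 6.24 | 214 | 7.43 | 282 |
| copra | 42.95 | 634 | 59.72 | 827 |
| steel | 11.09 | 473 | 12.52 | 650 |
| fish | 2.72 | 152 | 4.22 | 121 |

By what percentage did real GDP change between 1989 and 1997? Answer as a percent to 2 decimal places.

30.95%

Real GDP 1989 = Nominal GDP 1989 = 6.24·214 + 42.95·634 + 11.09·473 + 2.72·152 = 34224.67.
Real GDP 1997 (at 1989 prices) = 6.24·282 + 42.95·827 + 11.09·650 + 2.72·121 = 44816.95.
Real growth = 44816.95/34224.67 − 1 = 0.3095.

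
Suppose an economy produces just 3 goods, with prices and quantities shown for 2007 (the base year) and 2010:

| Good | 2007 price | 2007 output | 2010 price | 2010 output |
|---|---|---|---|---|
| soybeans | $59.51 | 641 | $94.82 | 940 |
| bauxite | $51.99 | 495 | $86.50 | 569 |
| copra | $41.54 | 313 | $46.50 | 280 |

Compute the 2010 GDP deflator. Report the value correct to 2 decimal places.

Nominal GDP 2010 = 94.82·940 + 86.50·569 + 46.50·280 = 151369.30.
Real GDP 2010 (at 2007 prices) = 59.51·940 + 51.99·569 + 41.54·280 = 97152.91.
Deflator = Nominal/Real × 100 = 151369.30/97152.91 × 100 = 155.805.

155.81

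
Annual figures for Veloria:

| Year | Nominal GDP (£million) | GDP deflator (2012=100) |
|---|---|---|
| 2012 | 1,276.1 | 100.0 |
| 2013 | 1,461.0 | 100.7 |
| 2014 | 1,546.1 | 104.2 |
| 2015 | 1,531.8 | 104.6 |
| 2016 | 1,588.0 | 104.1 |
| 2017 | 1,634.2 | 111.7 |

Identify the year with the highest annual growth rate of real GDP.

2013: real = 1461.0/1.007 = 1450.84; growth vs 2012 (1276.10) = 13.69%.
2014: real = 1546.1/1.042 = 1483.78; growth vs 2013 (1450.84) = 2.27%.
2015: real = 1531.8/1.046 = 1464.44; growth vs 2014 (1483.78) = -1.30%.
2016: real = 1588.0/1.041 = 1525.46; growth vs 2015 (1464.44) = 4.17%.
2017: real = 1634.2/1.117 = 1463.03; growth vs 2016 (1525.46) = -4.09%.

2013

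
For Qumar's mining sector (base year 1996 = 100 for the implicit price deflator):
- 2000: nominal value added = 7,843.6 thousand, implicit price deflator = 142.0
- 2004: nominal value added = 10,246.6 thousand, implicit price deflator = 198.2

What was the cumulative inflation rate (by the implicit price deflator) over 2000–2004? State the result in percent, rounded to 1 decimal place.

39.6%

Price-level change = 198.2 / 142.0 − 1 = 0.3958.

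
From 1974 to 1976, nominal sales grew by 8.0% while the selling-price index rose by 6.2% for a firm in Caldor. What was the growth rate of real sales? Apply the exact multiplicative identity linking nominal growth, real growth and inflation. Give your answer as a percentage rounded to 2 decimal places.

1.69%

(1 + g_nom) = (1 + g_real)(1 + π), so g_real = 1.0800 / 1.0620 − 1 = 0.01695.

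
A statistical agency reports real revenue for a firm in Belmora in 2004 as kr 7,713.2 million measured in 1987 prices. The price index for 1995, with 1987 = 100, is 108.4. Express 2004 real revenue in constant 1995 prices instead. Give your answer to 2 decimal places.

kr 8,361.11 million

Real revenue in 1995 prices = Real revenue in 1987 prices × (P_1995/P_1987) = 7713.2 × 1.084 = 8361.11.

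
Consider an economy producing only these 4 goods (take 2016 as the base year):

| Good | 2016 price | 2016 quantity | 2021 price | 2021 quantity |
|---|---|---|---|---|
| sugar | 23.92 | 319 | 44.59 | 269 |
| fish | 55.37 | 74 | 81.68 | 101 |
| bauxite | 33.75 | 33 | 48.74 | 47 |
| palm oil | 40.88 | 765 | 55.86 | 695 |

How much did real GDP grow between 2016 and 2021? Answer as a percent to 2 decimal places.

Real GDP 2016 = Nominal GDP 2016 = 23.92·319 + 55.37·74 + 33.75·33 + 40.88·765 = 44114.81.
Real GDP 2021 (at 2016 prices) = 23.92·269 + 55.37·101 + 33.75·47 + 40.88·695 = 42024.70.
Real growth = 42024.70/44114.81 − 1 = -0.0474.

-4.74%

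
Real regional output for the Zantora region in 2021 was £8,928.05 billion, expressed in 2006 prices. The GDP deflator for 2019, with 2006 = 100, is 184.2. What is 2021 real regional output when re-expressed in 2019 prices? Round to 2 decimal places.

Real regional output in 2019 prices = Real regional output in 2006 prices × (P_2019/P_2006) = 8928.05 × 1.842 = 16445.47.

£16,445.47 billion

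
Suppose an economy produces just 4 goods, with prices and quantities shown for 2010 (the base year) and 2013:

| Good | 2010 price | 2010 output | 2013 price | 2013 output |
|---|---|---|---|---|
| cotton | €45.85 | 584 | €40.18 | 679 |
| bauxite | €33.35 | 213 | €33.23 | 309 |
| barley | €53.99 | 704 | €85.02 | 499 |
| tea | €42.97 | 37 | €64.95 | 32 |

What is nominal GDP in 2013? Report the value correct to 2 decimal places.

€82053.67

Nominal GDP 2013 = Σ (p_2013 × q_2013) = 40.18·679 + 33.23·309 + 85.02·499 + 64.95·32 = 82053.67.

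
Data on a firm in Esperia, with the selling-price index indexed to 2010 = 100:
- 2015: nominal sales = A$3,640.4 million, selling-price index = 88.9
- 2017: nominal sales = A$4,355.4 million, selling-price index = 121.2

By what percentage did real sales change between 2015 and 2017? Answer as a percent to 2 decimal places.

Deflate each year: 2015 → 3640.4/0.889 = 4094.94; 2017 → 4355.4/1.212 = 3593.56.
So real sales changed by 3593.56/4094.94 − 1 = -0.1224, i.e. -12.24%.

-12.24%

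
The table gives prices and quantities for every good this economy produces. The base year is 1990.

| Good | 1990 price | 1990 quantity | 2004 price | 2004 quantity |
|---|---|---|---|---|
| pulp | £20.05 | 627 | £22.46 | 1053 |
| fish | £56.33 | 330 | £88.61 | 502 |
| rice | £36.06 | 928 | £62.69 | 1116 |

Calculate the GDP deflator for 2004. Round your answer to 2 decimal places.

Nominal GDP 2004 = 22.46·1053 + 88.61·502 + 62.69·1116 = 138094.64.
Real GDP 2004 (at 1990 prices) = 20.05·1053 + 56.33·502 + 36.06·1116 = 89633.27.
Deflator = Nominal/Real × 100 = 138094.64/89633.27 × 100 = 154.066.

154.07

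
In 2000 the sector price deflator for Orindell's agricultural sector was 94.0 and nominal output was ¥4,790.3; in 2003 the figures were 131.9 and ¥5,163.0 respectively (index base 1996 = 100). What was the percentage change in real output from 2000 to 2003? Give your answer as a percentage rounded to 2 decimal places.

-23.19%

Real output 2000 = 4790.3 / 0.940 = 5096.06.
Real output 2003 = 5163.0 / 1.319 = 3914.33.
Real growth = 3914.33 / 5096.06 − 1 = -0.2319.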